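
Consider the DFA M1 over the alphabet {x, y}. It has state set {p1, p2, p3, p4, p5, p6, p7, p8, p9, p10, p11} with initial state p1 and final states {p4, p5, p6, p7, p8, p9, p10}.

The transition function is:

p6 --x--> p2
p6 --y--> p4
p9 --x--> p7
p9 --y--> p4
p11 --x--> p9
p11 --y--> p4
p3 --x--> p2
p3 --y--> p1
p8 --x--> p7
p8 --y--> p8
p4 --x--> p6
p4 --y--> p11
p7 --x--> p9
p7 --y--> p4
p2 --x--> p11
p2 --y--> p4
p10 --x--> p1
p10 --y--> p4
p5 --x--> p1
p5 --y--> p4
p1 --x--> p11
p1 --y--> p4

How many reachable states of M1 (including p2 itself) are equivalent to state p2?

States {p3,p5,p8,p10} cannot be reached from the start state, so discard them.
P0 = {p4,p6,p7,p9} | {p1,p2,p11}.
Split {p4,p6,p7,p9} by δ(·,x) → {p4,p7,p9} and {p6}.
Split {p4,p7,p9} by δ(·,x) → {p7,p9} and {p4}.
Refine {p1,p2,p11} on symbol x: members go to different blocks, giving {p1,p2} and {p11}.
No further refinement is possible. Final partition (5 blocks): {p7,p9} | {p1,p2} | {p6} | {p4} | {p11}.
State p2 belongs to the block {p1,p2}, which has 2 states.

2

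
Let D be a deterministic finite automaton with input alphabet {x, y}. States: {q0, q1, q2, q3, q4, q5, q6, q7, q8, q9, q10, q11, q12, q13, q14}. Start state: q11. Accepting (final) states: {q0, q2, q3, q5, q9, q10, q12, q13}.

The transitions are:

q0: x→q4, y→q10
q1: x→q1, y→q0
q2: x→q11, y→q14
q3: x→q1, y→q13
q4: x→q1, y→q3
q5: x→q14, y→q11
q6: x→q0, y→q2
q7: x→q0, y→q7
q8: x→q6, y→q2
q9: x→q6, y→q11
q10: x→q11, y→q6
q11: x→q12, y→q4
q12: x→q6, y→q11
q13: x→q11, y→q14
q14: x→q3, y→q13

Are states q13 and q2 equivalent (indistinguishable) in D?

Yes

Reachable states from the start: {q0,q1,q2,q3,q4,q6,q10,q11,q12,q13,q14}. Unreachable: {q5,q7,q8,q9} — drop them.
Initial partition by acceptance: {q0,q2,q3,q10,q12,q13} | {q1,q4,q6,q11,q14}.
Split {q0,q2,q3,q10,q12,q13} by δ(·,y) → {q2,q10,q12,q13} and {q0,q3}.
Refine {q1,q4,q6,q11,q14} on symbol x: members go to different blocks, giving {q1,q4} and {q6,q14} and {q11}.
Split {q2,q10,q12,q13} by δ(·,x) → {q2,q10,q13} and {q12}.
The partition is now stable with 6 blocks: {q2,q10,q13} | {q1,q4} | {q0,q3} | {q6,q14} | {q11} | {q12}.
q13 and q2 lie in the same block of the stable partition, so they are equivalent — no string distinguishes them.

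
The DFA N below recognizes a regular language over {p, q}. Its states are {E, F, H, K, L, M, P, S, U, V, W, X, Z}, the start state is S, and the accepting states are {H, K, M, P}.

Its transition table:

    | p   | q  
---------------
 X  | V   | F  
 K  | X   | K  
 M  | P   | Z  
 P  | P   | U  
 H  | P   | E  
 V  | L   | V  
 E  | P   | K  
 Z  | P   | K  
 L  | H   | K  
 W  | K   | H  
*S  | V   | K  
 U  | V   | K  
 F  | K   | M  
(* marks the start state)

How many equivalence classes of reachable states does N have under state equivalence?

9

States {W} cannot be reached from the start state, so discard them.
P0 = {H,K,M,P} | {E,F,L,S,U,V,X,Z}.
Split {H,K,M,P} by δ(·,p) → {H,M,P} and {K}.
Split {E,F,L,S,U,V,X,Z} by δ(·,p) → {S,U,V,X} and {E,L,Z} and {F}.
Refine {H,M,P} on symbol q: members go to different blocks, giving {H,M} and {P}.
Refine {S,U,V,X} on symbol p: members go to different blocks, giving {S,U,X} and {V}.
Refine {S,U,X} on symbol q: members go to different blocks, giving {S,U} and {X}.
Split {E,L,Z} by δ(·,p) → {E,Z} and {L}.
The partition is now stable with 9 blocks: {H,M} | {S,U} | {K} | {E,Z} | {F} | {P} | {V} | {X} | {L}.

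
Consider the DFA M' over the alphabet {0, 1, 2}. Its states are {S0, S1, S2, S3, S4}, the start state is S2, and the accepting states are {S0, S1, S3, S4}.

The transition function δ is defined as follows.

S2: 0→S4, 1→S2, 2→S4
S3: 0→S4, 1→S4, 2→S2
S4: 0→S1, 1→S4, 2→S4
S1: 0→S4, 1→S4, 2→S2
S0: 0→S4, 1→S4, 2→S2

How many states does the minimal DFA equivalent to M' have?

Reachable states from the start: {S1,S2,S4}. Unreachable: {S0,S3} — drop them.
Initial partition by acceptance: {S1,S4} | {S2}.
Refine {S1,S4} on symbol 2: members go to different blocks, giving {S1} and {S4}.
The partition is now stable with 3 blocks: {S1} | {S2} | {S4}.

3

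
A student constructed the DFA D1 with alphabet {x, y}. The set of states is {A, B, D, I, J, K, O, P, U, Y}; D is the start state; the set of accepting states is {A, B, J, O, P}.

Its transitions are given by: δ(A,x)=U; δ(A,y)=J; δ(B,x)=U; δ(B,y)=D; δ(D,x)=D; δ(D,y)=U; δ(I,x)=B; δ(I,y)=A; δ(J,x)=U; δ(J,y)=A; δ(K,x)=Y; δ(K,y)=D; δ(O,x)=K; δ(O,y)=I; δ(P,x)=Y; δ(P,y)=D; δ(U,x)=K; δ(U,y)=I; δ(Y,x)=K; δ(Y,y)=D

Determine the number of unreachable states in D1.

BFS from D reaches {A, B, D, I, J, K, U, Y}; the 2 state(s) O, P are never visited.

2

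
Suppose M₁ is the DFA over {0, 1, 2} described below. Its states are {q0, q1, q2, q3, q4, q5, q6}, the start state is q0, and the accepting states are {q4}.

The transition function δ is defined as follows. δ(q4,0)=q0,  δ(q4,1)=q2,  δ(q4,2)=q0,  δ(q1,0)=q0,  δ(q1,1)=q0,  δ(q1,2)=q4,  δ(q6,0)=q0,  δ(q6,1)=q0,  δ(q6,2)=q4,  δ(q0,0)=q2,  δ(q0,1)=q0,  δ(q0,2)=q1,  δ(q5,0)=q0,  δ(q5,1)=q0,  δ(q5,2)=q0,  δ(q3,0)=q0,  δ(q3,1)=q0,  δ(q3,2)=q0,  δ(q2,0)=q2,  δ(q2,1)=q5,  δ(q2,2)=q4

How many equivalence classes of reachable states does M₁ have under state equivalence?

5

States {q3,q6} cannot be reached from the start state, so discard them.
Start with accepting vs non-accepting: {q4} | {q0,q1,q2,q5}.
On input 2, block {q0,q1,q2,q5} splits into {q0,q5} and {q1,q2}.
On input 0, block {q0,q5} splits into {q0} and {q5}.
Refine {q1,q2} on symbol 0: members go to different blocks, giving {q1} and {q2}.
Stable partition: {q4} | {q0} | {q1} | {q5} | {q2} — 5 equivalence classes.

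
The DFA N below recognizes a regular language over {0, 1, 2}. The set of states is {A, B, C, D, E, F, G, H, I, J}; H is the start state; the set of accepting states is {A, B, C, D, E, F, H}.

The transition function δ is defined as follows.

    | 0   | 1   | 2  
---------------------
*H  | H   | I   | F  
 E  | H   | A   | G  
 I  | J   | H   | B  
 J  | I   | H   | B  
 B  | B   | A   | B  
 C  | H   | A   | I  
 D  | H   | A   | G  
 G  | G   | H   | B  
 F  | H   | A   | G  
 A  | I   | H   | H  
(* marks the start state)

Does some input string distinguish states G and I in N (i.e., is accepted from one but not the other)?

First remove the unreachable states {C,D,E}; 7 states remain.
P0 = {A,B,F,H} | {G,I,J}.
Split {A,B,F,H} by δ(·,0) → {B,F,H} and {A}.
Split {B,F,H} by δ(·,1) → {B,F} and {H}.
Split {B,F} by δ(·,0) → {B} and {F}.
Stable partition: {B} | {G,I,J} | {A} | {H} | {F} — 5 equivalence classes.
G and I lie in the same block of the stable partition, so they are equivalent — no string distinguishes them.

No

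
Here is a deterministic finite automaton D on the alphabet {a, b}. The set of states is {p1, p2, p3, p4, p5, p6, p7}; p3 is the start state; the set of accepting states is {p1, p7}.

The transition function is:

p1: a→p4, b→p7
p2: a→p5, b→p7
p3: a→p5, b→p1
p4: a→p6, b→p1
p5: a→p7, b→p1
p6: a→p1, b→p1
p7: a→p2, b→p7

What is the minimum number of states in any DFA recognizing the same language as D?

All states are reachable from the start state.
Start with accepting vs non-accepting: {p1,p7} | {p2,p3,p4,p5,p6}.
Split {p2,p3,p4,p5,p6} by δ(·,a) → {p2,p3,p4} and {p5,p6}.
Stable partition: {p1,p7} | {p2,p3,p4} | {p5,p6} — 3 equivalence classes.

3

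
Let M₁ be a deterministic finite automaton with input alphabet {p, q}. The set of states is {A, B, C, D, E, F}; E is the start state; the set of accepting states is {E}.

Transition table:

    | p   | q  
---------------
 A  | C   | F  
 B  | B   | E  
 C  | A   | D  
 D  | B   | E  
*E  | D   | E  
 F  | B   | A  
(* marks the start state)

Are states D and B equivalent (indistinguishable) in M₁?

Yes

First remove the unreachable states {A,C,F}; 3 states remain.
Initial partition by acceptance: {E} | {B,D}.
The partition is now stable with 2 blocks: {E} | {B,D}.
D and B lie in the same block of the stable partition, so they are equivalent — no string distinguishes them.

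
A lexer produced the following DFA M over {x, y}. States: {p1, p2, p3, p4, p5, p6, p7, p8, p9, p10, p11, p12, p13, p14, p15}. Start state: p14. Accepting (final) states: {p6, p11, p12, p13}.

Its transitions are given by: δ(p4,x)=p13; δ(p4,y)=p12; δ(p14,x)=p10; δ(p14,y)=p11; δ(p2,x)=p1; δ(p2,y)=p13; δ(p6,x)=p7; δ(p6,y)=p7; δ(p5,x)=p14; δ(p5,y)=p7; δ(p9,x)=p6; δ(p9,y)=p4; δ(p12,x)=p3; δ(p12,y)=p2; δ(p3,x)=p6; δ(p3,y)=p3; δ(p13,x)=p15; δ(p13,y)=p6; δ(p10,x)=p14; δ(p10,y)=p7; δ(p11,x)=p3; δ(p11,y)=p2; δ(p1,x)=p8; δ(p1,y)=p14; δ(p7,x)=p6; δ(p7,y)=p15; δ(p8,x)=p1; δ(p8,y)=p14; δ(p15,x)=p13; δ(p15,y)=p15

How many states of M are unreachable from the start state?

4

BFS from p14 reaches {p1, p2, p3, p6, p7, p8, p10, p11, p13, p14, p15}; the 4 state(s) p4, p5, p9, p12 are never visited.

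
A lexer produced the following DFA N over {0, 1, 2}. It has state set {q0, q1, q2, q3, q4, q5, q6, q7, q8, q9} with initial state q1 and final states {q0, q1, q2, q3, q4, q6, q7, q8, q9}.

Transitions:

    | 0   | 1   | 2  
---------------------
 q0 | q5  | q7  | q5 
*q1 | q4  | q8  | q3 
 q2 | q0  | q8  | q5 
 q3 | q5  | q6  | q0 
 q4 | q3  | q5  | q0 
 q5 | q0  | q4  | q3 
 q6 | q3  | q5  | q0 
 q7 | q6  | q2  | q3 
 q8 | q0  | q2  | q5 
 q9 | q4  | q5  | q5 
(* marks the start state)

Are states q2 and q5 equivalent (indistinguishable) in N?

No

Reachable states from the start: {q0,q1,q2,q3,q4,q5,q6,q7,q8}. Unreachable: {q9} — drop them.
P0 = {q0,q1,q2,q3,q4,q6,q7,q8} | {q5}.
Refine {q0,q1,q2,q3,q4,q6,q7,q8} on symbol 0: members go to different blocks, giving {q1,q2,q4,q6,q7,q8} and {q0,q3}.
On input 0, block {q1,q2,q4,q6,q7,q8} splits into {q2,q4,q6,q8} and {q1,q7}.
Split {q2,q4,q6,q8} by δ(·,1) → {q2,q8} and {q4,q6}.
Refine {q0,q3} on symbol 1: members go to different blocks, giving {q0} and {q3}.
Stable partition: {q2,q8} | {q5} | {q0} | {q1,q7} | {q4,q6} | {q3} — 6 equivalence classes.
q2 and q5 end up in different blocks, so they are distinguishable. For instance, the string 'ε' is accepted from only q2.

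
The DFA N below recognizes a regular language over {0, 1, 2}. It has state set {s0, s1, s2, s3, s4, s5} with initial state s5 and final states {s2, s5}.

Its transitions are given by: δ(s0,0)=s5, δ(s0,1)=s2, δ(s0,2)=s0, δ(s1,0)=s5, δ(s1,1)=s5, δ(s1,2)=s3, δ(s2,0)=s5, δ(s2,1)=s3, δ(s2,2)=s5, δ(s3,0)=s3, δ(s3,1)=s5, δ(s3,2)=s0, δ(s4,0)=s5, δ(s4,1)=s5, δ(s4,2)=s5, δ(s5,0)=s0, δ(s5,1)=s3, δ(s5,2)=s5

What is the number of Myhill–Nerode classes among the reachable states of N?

4

Reachable states from the start: {s0,s2,s3,s5}. Unreachable: {s1,s4} — drop them.
P0 = {s2,s5} | {s0,s3}.
On input 0, block {s2,s5} splits into {s2} and {s5}.
On input 0, block {s0,s3} splits into {s0} and {s3}.
Stable partition: {s2} | {s0} | {s5} | {s3} — 4 equivalence classes.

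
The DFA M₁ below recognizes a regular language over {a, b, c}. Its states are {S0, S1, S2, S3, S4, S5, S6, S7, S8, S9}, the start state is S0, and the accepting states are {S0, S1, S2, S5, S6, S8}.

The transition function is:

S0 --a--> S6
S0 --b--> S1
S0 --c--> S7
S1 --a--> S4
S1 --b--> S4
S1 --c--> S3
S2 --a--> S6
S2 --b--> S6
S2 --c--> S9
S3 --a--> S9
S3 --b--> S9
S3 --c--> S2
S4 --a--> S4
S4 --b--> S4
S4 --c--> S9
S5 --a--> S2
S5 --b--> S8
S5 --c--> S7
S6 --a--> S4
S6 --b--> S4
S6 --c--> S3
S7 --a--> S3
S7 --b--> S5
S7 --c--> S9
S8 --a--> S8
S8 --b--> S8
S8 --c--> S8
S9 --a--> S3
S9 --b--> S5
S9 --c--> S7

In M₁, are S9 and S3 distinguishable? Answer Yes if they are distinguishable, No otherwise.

Every state is reachable, so we keep all 10.
Initial partition by acceptance: {S0,S1,S2,S5,S6,S8} | {S3,S4,S7,S9}.
Split {S0,S1,S2,S5,S6,S8} by δ(·,a) → {S0,S2,S5,S8} and {S1,S6}.
Refine {S0,S2,S5,S8} on symbol a: members go to different blocks, giving {S0,S2} and {S5,S8}.
Split {S3,S4,S7,S9} by δ(·,b) → {S3,S4} and {S7,S9}.
Split {S3,S4} by δ(·,a) → {S3} and {S4}.
Refine {S5,S8} on symbol a: members go to different blocks, giving {S5} and {S8}.
The partition is now stable with 7 blocks: {S0,S2} | {S3} | {S1,S6} | {S5} | {S7,S9} | {S4} | {S8}.
S9 and S3 end up in different blocks, so they are distinguishable. For instance, the string 'b' is accepted from only S9.

Yes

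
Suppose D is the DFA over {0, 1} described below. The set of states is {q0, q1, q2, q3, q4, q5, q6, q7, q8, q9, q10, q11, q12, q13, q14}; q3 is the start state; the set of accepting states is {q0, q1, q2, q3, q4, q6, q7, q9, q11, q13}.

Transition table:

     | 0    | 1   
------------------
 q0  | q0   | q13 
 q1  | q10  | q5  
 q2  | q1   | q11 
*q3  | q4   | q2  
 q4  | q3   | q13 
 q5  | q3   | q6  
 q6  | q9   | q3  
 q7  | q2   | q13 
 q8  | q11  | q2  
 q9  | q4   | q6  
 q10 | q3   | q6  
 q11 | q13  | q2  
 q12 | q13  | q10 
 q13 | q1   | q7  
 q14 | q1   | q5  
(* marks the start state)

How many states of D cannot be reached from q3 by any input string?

BFS from q3 reaches {q1, q2, q3, q4, q5, q6, q7, q9, q10, q11, q13}; the 4 state(s) q0, q8, q12, q14 are never visited.

4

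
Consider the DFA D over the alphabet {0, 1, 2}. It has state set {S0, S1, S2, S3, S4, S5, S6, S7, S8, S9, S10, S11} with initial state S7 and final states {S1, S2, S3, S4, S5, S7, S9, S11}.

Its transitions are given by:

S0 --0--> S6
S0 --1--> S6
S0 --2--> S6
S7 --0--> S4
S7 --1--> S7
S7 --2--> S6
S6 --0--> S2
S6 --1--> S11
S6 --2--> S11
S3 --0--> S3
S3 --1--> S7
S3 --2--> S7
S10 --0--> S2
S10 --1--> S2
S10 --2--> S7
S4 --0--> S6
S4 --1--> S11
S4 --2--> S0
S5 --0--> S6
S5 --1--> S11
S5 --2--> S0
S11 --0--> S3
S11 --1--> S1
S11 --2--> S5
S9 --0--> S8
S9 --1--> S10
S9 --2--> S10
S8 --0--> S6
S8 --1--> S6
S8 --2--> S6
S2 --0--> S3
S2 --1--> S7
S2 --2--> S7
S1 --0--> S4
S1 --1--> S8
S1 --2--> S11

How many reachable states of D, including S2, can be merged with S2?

2

States {S9,S10} cannot be reached from the start state, so discard them.
Start with accepting vs non-accepting: {S1,S2,S3,S4,S5,S7,S11} | {S0,S6,S8}.
Split {S1,S2,S3,S4,S5,S7,S11} by δ(·,0) → {S1,S2,S3,S7,S11} and {S4,S5}.
On input 0, block {S1,S2,S3,S7,S11} splits into {S2,S3,S11} and {S1,S7}.
Refine {S2,S3,S11} on symbol 2: members go to different blocks, giving {S2,S3} and {S11}.
Refine {S0,S6,S8} on symbol 0: members go to different blocks, giving {S0,S8} and {S6}.
On input 1, block {S1,S7} splits into {S1} and {S7}.
Stable partition: {S2,S3} | {S0,S8} | {S4,S5} | {S1} | {S11} | {S6} | {S7} — 7 equivalence classes.
The equivalence class containing S2 is {S2,S3}, of size 2.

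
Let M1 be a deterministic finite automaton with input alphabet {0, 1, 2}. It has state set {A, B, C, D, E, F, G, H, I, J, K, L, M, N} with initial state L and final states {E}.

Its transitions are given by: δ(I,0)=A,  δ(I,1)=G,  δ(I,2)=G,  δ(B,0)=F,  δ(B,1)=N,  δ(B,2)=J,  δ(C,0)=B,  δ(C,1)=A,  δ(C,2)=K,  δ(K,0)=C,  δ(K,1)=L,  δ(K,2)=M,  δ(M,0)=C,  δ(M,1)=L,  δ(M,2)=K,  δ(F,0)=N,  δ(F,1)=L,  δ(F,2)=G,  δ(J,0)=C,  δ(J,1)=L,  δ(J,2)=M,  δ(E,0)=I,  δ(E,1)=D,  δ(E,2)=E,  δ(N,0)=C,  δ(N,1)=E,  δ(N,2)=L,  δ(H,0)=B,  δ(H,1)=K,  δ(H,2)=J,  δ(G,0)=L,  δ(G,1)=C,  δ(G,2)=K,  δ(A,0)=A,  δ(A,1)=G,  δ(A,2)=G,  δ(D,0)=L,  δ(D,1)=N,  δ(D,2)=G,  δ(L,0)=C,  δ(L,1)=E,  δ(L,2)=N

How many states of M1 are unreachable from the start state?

1

BFS from L reaches {A, B, C, D, E, F, G, I, J, K, L, M, N}; the 1 state(s) H are never visited.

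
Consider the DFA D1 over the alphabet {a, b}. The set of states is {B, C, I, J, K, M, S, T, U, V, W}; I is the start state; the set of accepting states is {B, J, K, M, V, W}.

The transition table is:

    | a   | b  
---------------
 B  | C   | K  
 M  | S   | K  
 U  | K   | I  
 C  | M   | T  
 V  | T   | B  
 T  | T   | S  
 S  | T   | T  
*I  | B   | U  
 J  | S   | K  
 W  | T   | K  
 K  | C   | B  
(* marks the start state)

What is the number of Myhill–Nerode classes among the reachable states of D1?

5

States {J,V,W} cannot be reached from the start state, so discard them.
Initial partition by acceptance: {B,K,M} | {C,I,S,T,U}.
Refine {C,I,S,T,U} on symbol a: members go to different blocks, giving {C,I,U} and {S,T}.
Split {B,K,M} by δ(·,a) → {B,K} and {M}.
Refine {C,I,U} on symbol a: members go to different blocks, giving {I,U} and {C}.
No further refinement is possible. Final partition (5 blocks): {B,K} | {I,U} | {S,T} | {M} | {C}.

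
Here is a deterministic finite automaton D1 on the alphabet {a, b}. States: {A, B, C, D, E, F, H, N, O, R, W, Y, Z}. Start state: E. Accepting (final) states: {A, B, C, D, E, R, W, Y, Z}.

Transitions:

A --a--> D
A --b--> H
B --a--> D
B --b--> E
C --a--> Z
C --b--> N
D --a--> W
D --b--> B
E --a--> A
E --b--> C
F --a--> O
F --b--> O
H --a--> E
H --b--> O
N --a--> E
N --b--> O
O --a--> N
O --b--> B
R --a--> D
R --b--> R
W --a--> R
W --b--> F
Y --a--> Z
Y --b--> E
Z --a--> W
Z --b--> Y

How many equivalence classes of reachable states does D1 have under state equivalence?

9

Initial partition by acceptance: {A,B,C,D,E,R,W,Y,Z} | {F,H,N,O}.
Split {A,B,C,D,E,R,W,Y,Z} by δ(·,b) → {B,D,E,R,Y,Z} and {A,C,W}.
Refine {B,D,E,R,Y,Z} on symbol a: members go to different blocks, giving {B,R,Y} and {D,E,Z}.
Refine {B,R,Y} on symbol b: members go to different blocks, giving {B,Y} and {R}.
Refine {F,H,N,O} on symbol a: members go to different blocks, giving {H,N} and {F,O}.
On input a, block {A,C,W} splits into {A,C} and {W}.
Split {D,E,Z} by δ(·,a) → {D,Z} and {E}.
Refine {F,O} on symbol a: members go to different blocks, giving {F} and {O}.
Stable partition: {B,Y} | {H,N} | {A,C} | {D,Z} | {R} | {F} | {W} | {E} | {O} — 9 equivalence classes.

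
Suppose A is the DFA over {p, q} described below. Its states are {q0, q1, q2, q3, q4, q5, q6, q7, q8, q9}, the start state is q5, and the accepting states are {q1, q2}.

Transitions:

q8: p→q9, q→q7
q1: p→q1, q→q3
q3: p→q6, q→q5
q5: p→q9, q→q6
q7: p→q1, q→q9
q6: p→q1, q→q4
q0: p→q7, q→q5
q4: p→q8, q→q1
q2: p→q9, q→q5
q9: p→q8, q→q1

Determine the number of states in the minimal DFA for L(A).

5

Reachable states from the start: {q1,q3,q4,q5,q6,q7,q8,q9}. Unreachable: {q0,q2} — drop them.
Start with accepting vs non-accepting: {q1} | {q3,q4,q5,q6,q7,q8,q9}.
On input p, block {q3,q4,q5,q6,q7,q8,q9} splits into {q3,q4,q5,q8,q9} and {q6,q7}.
On input p, block {q3,q4,q5,q8,q9} splits into {q4,q5,q8,q9} and {q3}.
Split {q4,q5,q8,q9} by δ(·,q) → {q4,q9} and {q5,q8}.
Stable partition: {q1} | {q4,q9} | {q6,q7} | {q3} | {q5,q8} — 5 equivalence classes.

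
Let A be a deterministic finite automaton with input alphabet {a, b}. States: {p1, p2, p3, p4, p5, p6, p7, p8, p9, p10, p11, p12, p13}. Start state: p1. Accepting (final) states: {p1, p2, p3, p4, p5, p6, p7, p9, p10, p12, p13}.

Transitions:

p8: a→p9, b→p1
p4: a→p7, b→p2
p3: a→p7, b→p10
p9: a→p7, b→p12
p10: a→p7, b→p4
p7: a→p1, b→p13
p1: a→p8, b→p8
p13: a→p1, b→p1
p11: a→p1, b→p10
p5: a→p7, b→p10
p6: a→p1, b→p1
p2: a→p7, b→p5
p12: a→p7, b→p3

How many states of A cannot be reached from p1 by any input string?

2

No path from p1 leads to p6, p11; the other 11 states are all reachable.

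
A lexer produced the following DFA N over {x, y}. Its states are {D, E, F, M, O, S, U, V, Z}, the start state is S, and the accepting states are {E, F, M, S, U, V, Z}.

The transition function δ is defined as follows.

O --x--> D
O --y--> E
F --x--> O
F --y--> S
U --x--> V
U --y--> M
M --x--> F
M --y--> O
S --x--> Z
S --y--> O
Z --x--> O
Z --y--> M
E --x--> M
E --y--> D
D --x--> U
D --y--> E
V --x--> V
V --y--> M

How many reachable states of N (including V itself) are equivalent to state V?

Initial partition by acceptance: {E,F,M,S,U,V,Z} | {D,O}.
Split {E,F,M,S,U,V,Z} by δ(·,x) → {E,M,S,U,V} and {F,Z}.
Split {E,M,S,U,V} by δ(·,x) → {E,U,V} and {M,S}.
Refine {E,U,V} on symbol x: members go to different blocks, giving {U,V} and {E}.
Split {D,O} by δ(·,x) → {D} and {O}.
No further refinement is possible. Final partition (6 blocks): {U,V} | {D} | {F,Z} | {M,S} | {E} | {O}.
The equivalence class containing V is {U,V}, of size 2.

2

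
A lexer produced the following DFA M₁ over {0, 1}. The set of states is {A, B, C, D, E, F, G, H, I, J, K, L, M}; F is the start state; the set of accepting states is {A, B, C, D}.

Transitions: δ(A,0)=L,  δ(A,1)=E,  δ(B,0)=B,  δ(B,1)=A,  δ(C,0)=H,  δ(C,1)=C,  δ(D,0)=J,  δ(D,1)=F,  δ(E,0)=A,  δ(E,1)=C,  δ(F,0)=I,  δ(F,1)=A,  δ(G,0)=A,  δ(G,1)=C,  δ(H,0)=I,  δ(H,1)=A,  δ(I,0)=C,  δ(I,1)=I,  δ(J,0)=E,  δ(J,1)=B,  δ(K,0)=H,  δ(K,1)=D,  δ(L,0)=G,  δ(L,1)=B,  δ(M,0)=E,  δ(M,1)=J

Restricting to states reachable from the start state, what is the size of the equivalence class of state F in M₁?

Reachable states from the start: {A,B,C,E,F,G,H,I,L}. Unreachable: {D,J,K,M} — drop them.
Initial partition by acceptance: {A,B,C} | {E,F,G,H,I,L}.
Split {A,B,C} by δ(·,0) → {A,C} and {B}.
On input 1, block {A,C} splits into {A} and {C}.
On input 0, block {E,F,G,H,I,L} splits into {F,H,L} and {E,G} and {I}.
Split {F,H,L} by δ(·,0) → {F,H} and {L}.
Stable partition: {A} | {F,H} | {B} | {C} | {E,G} | {I} | {L} — 7 equivalence classes.
State F belongs to the block {F,H}, which has 2 states.

2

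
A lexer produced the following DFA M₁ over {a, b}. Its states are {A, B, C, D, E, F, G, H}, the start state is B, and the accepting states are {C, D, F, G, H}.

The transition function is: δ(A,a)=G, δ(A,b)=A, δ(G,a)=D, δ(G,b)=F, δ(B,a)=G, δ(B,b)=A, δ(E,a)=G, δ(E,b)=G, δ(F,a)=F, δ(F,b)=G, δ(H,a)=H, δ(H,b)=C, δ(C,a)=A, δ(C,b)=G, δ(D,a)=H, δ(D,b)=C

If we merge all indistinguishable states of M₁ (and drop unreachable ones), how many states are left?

First remove the unreachable states {E}; 7 states remain.
P0 = {C,D,F,G,H} | {A,B}.
Refine {C,D,F,G,H} on symbol a: members go to different blocks, giving {D,F,G,H} and {C}.
Split {D,F,G,H} by δ(·,b) → {D,H} and {F,G}.
Split {F,G} by δ(·,a) → {F} and {G}.
Stable partition: {D,H} | {A,B} | {C} | {F} | {G} — 5 equivalence classes.

5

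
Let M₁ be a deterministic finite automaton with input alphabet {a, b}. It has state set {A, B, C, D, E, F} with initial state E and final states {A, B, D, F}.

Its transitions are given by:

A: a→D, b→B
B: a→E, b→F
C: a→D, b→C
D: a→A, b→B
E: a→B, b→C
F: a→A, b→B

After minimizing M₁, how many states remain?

4

All states are reachable from the start state.
Initial partition by acceptance: {A,B,D,F} | {C,E}.
Refine {A,B,D,F} on symbol a: members go to different blocks, giving {A,D,F} and {B}.
Split {C,E} by δ(·,a) → {C} and {E}.
Stable partition: {A,D,F} | {C} | {B} | {E} — 4 equivalence classes.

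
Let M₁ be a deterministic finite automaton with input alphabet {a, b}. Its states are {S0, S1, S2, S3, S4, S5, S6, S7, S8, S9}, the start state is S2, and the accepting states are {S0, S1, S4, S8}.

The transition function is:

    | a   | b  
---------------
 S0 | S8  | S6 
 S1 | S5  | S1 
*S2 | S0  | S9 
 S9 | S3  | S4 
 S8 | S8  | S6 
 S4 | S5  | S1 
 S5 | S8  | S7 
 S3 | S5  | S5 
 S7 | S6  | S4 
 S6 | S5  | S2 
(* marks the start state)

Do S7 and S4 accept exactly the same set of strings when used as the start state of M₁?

All states are reachable from the start state.
Start with accepting vs non-accepting: {S0,S1,S4,S8} | {S2,S3,S5,S6,S7,S9}.
Split {S0,S1,S4,S8} by δ(·,a) → {S0,S8} and {S1,S4}.
Refine {S2,S3,S5,S6,S7,S9} on symbol a: members go to different blocks, giving {S3,S6,S7,S9} and {S2,S5}.
On input a, block {S3,S6,S7,S9} splits into {S3,S6} and {S7,S9}.
No further refinement is possible. Final partition (5 blocks): {S0,S8} | {S3,S6} | {S1,S4} | {S2,S5} | {S7,S9}.
S7 and S4 end up in different blocks, so they are distinguishable. For instance, the string 'ε' is accepted from only S4.

No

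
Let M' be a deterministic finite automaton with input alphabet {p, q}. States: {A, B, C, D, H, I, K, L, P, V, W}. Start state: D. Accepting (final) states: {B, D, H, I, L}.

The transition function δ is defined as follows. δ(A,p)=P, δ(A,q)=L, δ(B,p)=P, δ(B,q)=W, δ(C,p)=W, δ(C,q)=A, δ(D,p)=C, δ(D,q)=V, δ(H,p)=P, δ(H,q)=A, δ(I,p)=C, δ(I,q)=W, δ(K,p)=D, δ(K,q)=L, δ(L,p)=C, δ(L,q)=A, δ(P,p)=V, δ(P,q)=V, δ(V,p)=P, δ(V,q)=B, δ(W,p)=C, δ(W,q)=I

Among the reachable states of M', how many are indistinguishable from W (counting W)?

3

Reachable states from the start: {A,B,C,D,I,L,P,V,W}. Unreachable: {H,K} — drop them.
P0 = {B,D,I,L} | {A,C,P,V,W}.
Refine {A,C,P,V,W} on symbol q: members go to different blocks, giving {A,V,W} and {C,P}.
No further refinement is possible. Final partition (3 blocks): {B,D,I,L} | {A,V,W} | {C,P}.
State W belongs to the block {A,V,W}, which has 3 states.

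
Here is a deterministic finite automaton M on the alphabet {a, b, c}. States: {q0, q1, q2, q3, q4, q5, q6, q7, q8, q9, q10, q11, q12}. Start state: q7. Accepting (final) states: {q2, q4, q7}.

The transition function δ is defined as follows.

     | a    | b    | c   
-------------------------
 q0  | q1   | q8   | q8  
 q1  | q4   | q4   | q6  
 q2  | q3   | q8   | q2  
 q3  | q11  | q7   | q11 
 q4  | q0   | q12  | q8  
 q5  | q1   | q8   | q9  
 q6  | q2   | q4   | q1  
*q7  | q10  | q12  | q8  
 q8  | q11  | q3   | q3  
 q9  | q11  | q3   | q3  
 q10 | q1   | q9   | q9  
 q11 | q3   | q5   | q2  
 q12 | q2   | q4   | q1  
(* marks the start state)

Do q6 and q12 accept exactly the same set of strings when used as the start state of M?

P0 = {q2,q4,q7} | {q0,q1,q3,q5,q6,q8,q9,q10,q11,q12}.
Split {q2,q4,q7} by δ(·,c) → {q4,q7} and {q2}.
Split {q0,q1,q3,q5,q6,q8,q9,q10,q11,q12} by δ(·,a) → {q0,q3,q5,q8,q9,q10,q11} and {q6,q12} and {q1}.
Split {q0,q3,q5,q8,q9,q10,q11} by δ(·,a) → {q3,q8,q9,q11} and {q0,q5,q10}.
On input b, block {q3,q8,q9,q11} splits into {q8,q9} and {q3} and {q11}.
The partition is now stable with 8 blocks: {q4,q7} | {q8,q9} | {q2} | {q6,q12} | {q1} | {q0,q5,q10} | {q3} | {q11}.
q6 and q12 lie in the same block of the stable partition, so they are equivalent — no string distinguishes them.

Yes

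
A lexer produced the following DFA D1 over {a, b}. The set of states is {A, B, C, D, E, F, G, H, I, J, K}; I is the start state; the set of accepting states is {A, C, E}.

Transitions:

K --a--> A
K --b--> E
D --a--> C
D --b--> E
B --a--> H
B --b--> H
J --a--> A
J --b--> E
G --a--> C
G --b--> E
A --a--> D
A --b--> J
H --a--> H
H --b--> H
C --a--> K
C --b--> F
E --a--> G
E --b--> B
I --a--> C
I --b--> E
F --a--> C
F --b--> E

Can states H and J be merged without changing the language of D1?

No

All states are reachable from the start state.
P0 = {A,C,E} | {B,D,F,G,H,I,J,K}.
Split {B,D,F,G,H,I,J,K} by δ(·,a) → {D,F,G,I,J,K} and {B,H}.
On input b, block {A,C,E} splits into {A,C} and {E}.
No further refinement is possible. Final partition (4 blocks): {A,C} | {D,F,G,I,J,K} | {B,H} | {E}.
H and J end up in different blocks, so they are distinguishable. For instance, the string 'a' is accepted from only J.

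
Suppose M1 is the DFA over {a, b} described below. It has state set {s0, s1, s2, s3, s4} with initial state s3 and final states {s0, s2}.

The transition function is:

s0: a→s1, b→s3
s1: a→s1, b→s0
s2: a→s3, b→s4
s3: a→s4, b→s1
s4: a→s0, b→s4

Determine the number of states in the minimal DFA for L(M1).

States {s2} cannot be reached from the start state, so discard them.
P0 = {s0} | {s1,s3,s4}.
Split {s1,s3,s4} by δ(·,a) → {s1,s3} and {s4}.
Split {s1,s3} by δ(·,a) → {s1} and {s3}.
Stable partition: {s0} | {s1} | {s4} | {s3} — 4 equivalence classes.

4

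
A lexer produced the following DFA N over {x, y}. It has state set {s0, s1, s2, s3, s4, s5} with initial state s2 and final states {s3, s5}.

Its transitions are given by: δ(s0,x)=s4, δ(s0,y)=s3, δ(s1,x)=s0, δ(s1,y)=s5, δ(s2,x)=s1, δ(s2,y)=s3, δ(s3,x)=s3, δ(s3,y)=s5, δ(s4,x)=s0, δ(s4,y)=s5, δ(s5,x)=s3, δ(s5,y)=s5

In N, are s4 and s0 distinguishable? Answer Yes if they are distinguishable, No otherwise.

Start with accepting vs non-accepting: {s3,s5} | {s0,s1,s2,s4}.
The partition is now stable with 2 blocks: {s3,s5} | {s0,s1,s2,s4}.
s4 and s0 lie in the same block of the stable partition, so they are equivalent — no string distinguishes them.

No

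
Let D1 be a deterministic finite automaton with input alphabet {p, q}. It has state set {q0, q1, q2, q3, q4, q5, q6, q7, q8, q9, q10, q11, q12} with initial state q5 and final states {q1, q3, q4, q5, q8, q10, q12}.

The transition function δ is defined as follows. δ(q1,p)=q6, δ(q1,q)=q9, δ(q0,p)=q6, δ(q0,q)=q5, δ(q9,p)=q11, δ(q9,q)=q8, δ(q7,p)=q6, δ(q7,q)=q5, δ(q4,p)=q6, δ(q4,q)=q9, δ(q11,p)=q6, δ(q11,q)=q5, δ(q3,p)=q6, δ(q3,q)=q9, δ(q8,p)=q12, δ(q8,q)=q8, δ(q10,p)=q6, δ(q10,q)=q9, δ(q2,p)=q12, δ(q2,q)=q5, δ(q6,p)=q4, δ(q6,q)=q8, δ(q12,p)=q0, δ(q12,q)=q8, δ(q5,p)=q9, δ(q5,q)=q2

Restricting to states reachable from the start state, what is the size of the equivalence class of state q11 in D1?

2

Reachable states from the start: {q0,q2,q4,q5,q6,q8,q9,q11,q12}. Unreachable: {q1,q3,q7,q10} — drop them.
P0 = {q4,q5,q8,q12} | {q0,q2,q6,q9,q11}.
Refine {q4,q5,q8,q12} on symbol p: members go to different blocks, giving {q4,q5,q12} and {q8}.
On input q, block {q4,q5,q12} splits into {q4,q5} and {q12}.
On input p, block {q0,q2,q6,q9,q11} splits into {q0,q9,q11} and {q2} and {q6}.
Refine {q4,q5} on symbol p: members go to different blocks, giving {q4} and {q5}.
Refine {q0,q9,q11} on symbol p: members go to different blocks, giving {q0,q11} and {q9}.
Stable partition: {q4} | {q0,q11} | {q8} | {q12} | {q2} | {q6} | {q5} | {q9} — 8 equivalence classes.
The equivalence class containing q11 is {q0,q11}, of size 2.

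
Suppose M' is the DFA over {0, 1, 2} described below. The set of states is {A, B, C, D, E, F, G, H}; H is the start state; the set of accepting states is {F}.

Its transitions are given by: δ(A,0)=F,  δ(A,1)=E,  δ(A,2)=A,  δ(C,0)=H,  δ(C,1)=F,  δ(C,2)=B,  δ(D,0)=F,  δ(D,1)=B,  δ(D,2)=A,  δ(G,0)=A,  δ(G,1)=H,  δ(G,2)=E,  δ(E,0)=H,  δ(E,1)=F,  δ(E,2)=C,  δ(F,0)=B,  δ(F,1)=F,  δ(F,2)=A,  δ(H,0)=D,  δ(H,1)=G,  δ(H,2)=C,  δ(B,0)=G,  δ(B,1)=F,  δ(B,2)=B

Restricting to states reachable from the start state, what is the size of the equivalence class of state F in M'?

1

All states are reachable from the start state.
Initial partition by acceptance: {F} | {A,B,C,D,E,G,H}.
On input 0, block {A,B,C,D,E,G,H} splits into {B,C,E,G,H} and {A,D}.
Refine {B,C,E,G,H} on symbol 0: members go to different blocks, giving {B,C,E} and {G,H}.
The partition is now stable with 4 blocks: {F} | {B,C,E} | {A,D} | {G,H}.
State F belongs to the block {F}, which has 1 states.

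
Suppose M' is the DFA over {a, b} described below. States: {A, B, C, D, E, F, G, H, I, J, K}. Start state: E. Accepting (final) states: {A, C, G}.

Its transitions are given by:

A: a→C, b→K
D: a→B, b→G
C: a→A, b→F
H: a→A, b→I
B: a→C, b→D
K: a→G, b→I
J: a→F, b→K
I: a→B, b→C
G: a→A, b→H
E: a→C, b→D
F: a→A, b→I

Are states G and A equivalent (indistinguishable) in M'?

Reachable states from the start: {A,B,C,D,E,F,G,H,I,K}. Unreachable: {J} — drop them.
P0 = {A,C,G} | {B,D,E,F,H,I,K}.
Refine {B,D,E,F,H,I,K} on symbol a: members go to different blocks, giving {B,E,F,H,K} and {D,I}.
No further refinement is possible. Final partition (3 blocks): {A,C,G} | {B,E,F,H,K} | {D,I}.
G and A lie in the same block of the stable partition, so they are equivalent — no string distinguishes them.

Yes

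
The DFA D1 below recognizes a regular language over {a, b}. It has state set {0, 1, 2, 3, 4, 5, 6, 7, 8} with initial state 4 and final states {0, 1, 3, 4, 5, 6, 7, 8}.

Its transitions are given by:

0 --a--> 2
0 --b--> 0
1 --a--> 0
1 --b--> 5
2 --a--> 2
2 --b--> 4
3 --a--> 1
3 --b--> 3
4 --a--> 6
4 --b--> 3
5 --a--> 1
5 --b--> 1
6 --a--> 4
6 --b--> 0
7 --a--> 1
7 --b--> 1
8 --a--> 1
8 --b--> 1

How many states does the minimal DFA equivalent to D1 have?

States {7,8} cannot be reached from the start state, so discard them.
P0 = {0,1,3,4,5,6} | {2}.
Split {0,1,3,4,5,6} by δ(·,a) → {1,3,4,5,6} and {0}.
On input a, block {1,3,4,5,6} splits into {3,4,5,6} and {1}.
Split {3,4,5,6} by δ(·,a) → {3,5} and {4,6}.
Split {3,5} by δ(·,b) → {3} and {5}.
On input b, block {4,6} splits into {4} and {6}.
Stable partition: {3} | {2} | {0} | {1} | {4} | {5} | {6} — 7 equivalence classes.

7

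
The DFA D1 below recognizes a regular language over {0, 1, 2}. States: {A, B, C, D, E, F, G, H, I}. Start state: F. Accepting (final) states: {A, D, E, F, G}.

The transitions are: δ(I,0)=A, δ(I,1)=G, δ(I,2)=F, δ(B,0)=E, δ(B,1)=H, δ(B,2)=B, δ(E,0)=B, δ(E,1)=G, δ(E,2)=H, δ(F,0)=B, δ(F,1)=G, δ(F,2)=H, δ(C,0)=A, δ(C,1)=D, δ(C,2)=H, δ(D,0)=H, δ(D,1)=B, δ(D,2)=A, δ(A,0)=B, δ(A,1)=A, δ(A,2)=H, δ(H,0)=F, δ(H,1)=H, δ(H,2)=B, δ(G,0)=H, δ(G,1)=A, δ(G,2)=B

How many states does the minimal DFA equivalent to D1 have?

2

Reachable states from the start: {A,B,E,F,G,H}. Unreachable: {C,D,I} — drop them.
Start with accepting vs non-accepting: {A,E,F,G} | {B,H}.
Stable partition: {A,E,F,G} | {B,H} — 2 equivalence classes.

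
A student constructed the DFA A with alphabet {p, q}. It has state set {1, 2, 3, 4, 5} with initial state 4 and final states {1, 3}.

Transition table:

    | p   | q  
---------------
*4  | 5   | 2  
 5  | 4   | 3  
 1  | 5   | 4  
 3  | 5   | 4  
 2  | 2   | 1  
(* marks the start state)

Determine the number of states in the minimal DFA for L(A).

Every state is reachable, so we keep all 5.
P0 = {1,3} | {2,4,5}.
On input q, block {2,4,5} splits into {2,5} and {4}.
Refine {2,5} on symbol p: members go to different blocks, giving {2} and {5}.
The partition is now stable with 4 blocks: {1,3} | {2} | {4} | {5}.

4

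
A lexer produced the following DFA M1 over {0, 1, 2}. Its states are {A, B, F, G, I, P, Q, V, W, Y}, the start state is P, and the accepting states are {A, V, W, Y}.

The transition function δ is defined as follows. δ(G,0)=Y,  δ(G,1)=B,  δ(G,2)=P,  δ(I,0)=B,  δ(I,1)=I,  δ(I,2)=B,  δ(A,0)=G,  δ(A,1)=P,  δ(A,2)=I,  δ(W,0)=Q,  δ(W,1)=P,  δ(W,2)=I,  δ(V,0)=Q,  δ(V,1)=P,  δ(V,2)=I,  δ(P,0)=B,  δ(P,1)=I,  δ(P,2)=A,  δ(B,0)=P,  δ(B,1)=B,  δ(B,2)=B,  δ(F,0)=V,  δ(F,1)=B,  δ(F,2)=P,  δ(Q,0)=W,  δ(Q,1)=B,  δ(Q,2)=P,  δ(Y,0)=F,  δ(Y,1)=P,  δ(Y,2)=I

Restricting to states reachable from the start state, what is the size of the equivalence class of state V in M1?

4

Initial partition by acceptance: {A,V,W,Y} | {B,F,G,I,P,Q}.
On input 0, block {B,F,G,I,P,Q} splits into {F,G,Q} and {B,I,P}.
On input 2, block {B,I,P} splits into {B,I} and {P}.
Refine {B,I} on symbol 0: members go to different blocks, giving {I} and {B}.
Stable partition: {A,V,W,Y} | {F,G,Q} | {I} | {P} | {B} — 5 equivalence classes.
State V belongs to the block {A,V,W,Y}, which has 4 states.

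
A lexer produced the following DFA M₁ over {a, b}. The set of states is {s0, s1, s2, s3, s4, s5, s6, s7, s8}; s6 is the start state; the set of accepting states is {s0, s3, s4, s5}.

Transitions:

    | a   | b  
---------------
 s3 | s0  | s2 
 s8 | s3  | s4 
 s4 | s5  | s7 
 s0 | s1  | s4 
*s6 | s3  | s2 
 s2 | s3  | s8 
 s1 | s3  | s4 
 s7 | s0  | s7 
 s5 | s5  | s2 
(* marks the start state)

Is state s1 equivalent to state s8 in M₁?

Initial partition by acceptance: {s0,s3,s4,s5} | {s1,s2,s6,s7,s8}.
Split {s0,s3,s4,s5} by δ(·,a) → {s3,s4,s5} and {s0}.
On input a, block {s3,s4,s5} splits into {s4,s5} and {s3}.
Split {s1,s2,s6,s7,s8} by δ(·,a) → {s1,s2,s6,s8} and {s7}.
Split {s4,s5} by δ(·,b) → {s4} and {s5}.
Refine {s1,s2,s6,s8} on symbol b: members go to different blocks, giving {s1,s8} and {s2,s6}.
Split {s2,s6} by δ(·,b) → {s2} and {s6}.
No further refinement is possible. Final partition (8 blocks): {s4} | {s1,s8} | {s0} | {s3} | {s7} | {s5} | {s2} | {s6}.
s1 and s8 lie in the same block of the stable partition, so they are equivalent — no string distinguishes them.

Yes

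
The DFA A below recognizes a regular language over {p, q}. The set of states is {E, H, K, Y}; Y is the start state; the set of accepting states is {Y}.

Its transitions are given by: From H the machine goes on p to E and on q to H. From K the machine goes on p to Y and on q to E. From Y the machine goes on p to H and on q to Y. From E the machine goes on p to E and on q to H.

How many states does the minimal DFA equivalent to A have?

2

States {K} cannot be reached from the start state, so discard them.
P0 = {Y} | {E,H}.
No further refinement is possible. Final partition (2 blocks): {Y} | {E,H}.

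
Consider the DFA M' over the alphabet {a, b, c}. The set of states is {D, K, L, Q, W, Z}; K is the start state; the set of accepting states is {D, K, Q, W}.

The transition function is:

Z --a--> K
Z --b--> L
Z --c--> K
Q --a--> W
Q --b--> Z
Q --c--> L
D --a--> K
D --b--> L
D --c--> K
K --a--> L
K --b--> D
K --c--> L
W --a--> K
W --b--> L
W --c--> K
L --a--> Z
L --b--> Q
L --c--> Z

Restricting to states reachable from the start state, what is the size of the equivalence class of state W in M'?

2

Every state is reachable, so we keep all 6.
P0 = {D,K,Q,W} | {L,Z}.
Refine {D,K,Q,W} on symbol a: members go to different blocks, giving {D,Q,W} and {K}.
Refine {D,Q,W} on symbol a: members go to different blocks, giving {D,W} and {Q}.
Split {L,Z} by δ(·,a) → {L} and {Z}.
Stable partition: {D,W} | {L} | {K} | {Q} | {Z} — 5 equivalence classes.
The equivalence class containing W is {D,W}, of size 2.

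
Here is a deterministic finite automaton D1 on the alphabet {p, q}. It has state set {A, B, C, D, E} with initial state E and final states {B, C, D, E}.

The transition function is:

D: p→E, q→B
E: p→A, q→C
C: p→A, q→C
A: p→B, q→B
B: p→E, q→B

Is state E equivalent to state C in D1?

Yes

States {D} cannot be reached from the start state, so discard them.
Start with accepting vs non-accepting: {B,C,E} | {A}.
On input p, block {B,C,E} splits into {C,E} and {B}.
Stable partition: {C,E} | {A} | {B} — 3 equivalence classes.
E and C lie in the same block of the stable partition, so they are equivalent — no string distinguishes them.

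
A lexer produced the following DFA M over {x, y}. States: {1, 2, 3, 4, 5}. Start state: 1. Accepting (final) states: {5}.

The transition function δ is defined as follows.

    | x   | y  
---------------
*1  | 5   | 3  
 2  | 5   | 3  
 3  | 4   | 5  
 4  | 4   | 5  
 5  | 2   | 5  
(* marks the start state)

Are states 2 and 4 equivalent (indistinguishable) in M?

No

Start with accepting vs non-accepting: {5} | {1,2,3,4}.
Refine {1,2,3,4} on symbol x: members go to different blocks, giving {1,2} and {3,4}.
Stable partition: {5} | {1,2} | {3,4} — 3 equivalence classes.
2 and 4 end up in different blocks, so they are distinguishable. For instance, the string 'x' is accepted from only 2.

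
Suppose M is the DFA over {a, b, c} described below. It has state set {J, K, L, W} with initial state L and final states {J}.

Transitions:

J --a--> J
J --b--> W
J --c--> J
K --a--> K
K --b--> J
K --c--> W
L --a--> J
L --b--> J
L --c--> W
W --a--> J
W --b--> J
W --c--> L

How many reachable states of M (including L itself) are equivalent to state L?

2

First remove the unreachable states {K}; 3 states remain.
Initial partition by acceptance: {J} | {L,W}.
The partition is now stable with 2 blocks: {J} | {L,W}.
The equivalence class containing L is {L,W}, of size 2.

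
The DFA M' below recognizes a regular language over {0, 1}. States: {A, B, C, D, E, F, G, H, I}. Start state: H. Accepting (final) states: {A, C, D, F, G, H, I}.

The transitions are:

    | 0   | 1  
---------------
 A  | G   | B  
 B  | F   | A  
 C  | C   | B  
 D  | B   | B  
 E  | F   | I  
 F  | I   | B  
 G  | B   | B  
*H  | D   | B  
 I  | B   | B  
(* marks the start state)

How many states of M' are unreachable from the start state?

2

No path from H leads to C, E; the other 7 states are all reachable.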